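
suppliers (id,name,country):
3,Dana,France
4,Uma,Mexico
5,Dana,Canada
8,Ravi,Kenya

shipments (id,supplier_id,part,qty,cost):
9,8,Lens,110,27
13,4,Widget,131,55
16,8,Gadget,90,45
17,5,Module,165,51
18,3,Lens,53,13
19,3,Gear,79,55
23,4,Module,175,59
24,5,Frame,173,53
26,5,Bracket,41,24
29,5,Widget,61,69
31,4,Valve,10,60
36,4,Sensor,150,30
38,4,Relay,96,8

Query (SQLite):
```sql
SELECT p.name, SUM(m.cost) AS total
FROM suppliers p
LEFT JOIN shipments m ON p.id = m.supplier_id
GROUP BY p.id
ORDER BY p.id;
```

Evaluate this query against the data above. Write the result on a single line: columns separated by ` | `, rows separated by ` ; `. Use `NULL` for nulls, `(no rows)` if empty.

LEFT JOIN keeps every suppliers row; unmatched ones get NULL for shipments columns.
Group by suppliers.id and compute SUM(m.cost). SUM over an all-NULL group is NULL.
  3: ids {18, 19} → SUM(m.cost)=68
  4: ids {13, 23, 31, 36, 38} → SUM(m.cost)=212
  5: ids {17, 24, 26, 29} → SUM(m.cost)=197
  8: ids {9, 16} → SUM(m.cost)=72

Dana | 68 ; Uma | 212 ; Dana | 197 ; Ravi | 72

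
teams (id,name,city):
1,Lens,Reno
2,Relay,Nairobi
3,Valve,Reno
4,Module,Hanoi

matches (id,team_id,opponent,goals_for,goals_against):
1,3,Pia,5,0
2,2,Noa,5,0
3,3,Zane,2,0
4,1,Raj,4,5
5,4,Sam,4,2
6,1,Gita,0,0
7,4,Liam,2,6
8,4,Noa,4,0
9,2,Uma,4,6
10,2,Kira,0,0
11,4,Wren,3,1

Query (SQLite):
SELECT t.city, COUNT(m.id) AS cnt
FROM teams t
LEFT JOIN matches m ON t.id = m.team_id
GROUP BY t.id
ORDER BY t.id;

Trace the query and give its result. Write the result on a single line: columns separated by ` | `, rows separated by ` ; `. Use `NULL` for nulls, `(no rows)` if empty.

Reno | 2 ; Nairobi | 3 ; Reno | 2 ; Hanoi | 4

LEFT JOIN keeps every teams row; unmatched ones get NULL for matches columns.
Group by teams.id and compute COUNT(m.id). COUNT(col) of an all-NULL group is 0.
  1: ids {4, 6} → COUNT(m.id)=2
  2: ids {2, 9, 10} → COUNT(m.id)=3
  3: ids {1, 3} → COUNT(m.id)=2
  4: ids {5, 7, 8, 11} → COUNT(m.id)=4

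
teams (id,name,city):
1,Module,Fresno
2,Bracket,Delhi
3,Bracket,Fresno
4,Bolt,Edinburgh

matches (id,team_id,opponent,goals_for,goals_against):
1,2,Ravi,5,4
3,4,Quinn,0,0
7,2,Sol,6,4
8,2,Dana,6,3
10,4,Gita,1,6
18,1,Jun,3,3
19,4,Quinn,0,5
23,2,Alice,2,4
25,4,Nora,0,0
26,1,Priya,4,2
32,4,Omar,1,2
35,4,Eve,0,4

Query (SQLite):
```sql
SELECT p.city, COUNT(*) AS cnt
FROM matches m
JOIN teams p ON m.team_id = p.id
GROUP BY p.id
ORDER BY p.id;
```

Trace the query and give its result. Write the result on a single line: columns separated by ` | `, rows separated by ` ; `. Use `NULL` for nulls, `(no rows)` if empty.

Fresno | 2 ; Delhi | 4 ; Edinburgh | 6

Join each matches row to its teams via team_id.
Group joined rows by teams.id; compute COUNT(*) per group.
  1: ids {18, 26} → COUNT(*)=2
  2: ids {1, 7, 8, 23} → COUNT(*)=4
  4: ids {3, 10, 19, 25, 32, 35} → COUNT(*)=6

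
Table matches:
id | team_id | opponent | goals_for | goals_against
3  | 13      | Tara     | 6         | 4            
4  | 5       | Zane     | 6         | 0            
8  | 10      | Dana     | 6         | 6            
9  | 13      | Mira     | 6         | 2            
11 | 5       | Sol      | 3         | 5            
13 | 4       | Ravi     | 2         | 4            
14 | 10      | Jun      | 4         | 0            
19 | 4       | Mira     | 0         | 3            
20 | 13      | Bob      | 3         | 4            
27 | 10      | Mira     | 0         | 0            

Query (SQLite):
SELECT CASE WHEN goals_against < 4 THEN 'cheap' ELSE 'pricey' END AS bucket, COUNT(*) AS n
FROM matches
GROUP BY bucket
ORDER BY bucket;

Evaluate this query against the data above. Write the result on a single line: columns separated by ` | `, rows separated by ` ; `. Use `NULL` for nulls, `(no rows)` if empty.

cheap | 5 ; pricey | 5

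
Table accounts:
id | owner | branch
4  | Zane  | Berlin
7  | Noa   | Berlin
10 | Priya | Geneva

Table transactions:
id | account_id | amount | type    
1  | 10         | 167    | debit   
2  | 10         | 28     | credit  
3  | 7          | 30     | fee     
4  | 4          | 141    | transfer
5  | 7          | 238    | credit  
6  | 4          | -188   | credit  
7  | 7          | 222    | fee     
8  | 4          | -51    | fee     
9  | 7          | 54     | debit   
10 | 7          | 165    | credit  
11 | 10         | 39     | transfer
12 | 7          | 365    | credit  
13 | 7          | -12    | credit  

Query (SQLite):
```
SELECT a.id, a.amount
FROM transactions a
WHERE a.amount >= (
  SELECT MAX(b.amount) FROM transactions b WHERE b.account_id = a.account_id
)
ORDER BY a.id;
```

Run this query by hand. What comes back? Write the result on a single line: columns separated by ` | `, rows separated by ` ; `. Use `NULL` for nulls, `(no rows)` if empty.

For each transactions row a, compute MAX(amount) over rows sharing a.account_id.
Keep row a if a.amount >= that per-group MAX.
  account_id=4: MAX(amount) = 141
  account_id=7: MAX(amount) = 365
  account_id=10: MAX(amount) = 167

1 | 167 ; 4 | 141 ; 12 | 365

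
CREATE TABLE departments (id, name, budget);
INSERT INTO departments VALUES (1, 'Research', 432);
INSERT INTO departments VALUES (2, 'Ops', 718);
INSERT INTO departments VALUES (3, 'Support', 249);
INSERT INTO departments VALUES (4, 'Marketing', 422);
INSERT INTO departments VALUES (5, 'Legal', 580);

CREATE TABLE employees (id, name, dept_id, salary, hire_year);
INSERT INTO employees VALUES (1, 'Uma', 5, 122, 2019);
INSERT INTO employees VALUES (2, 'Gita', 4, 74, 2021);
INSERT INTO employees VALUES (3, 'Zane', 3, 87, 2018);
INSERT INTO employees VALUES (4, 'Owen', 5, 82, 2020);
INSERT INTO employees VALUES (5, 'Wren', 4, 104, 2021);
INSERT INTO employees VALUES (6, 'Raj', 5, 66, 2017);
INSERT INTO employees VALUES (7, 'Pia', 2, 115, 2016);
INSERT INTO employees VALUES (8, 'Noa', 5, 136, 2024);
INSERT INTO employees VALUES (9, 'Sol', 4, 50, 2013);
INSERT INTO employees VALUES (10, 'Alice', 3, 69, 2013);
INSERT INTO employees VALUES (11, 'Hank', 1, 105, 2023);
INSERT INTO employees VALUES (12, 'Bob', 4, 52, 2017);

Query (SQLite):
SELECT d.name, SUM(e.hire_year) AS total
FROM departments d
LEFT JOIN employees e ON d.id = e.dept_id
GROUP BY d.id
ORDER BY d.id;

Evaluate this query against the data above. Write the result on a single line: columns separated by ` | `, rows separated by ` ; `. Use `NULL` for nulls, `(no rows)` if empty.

LEFT JOIN keeps every departments row; unmatched ones get NULL for employees columns.
Group by departments.id and compute SUM(e.hire_year). SUM over an all-NULL group is NULL.
  1: ids {11} → SUM(e.hire_year)=2023
  2: ids {7} → SUM(e.hire_year)=2016
  3: ids {3, 10} → SUM(e.hire_year)=4031
  4: ids {2, 5, 9, 12} → SUM(e.hire_year)=8072
  5: ids {1, 4, 6, 8} → SUM(e.hire_year)=8080

Research | 2023 ; Ops | 2016 ; Support | 4031 ; Marketing | 8072 ; Legal | 8080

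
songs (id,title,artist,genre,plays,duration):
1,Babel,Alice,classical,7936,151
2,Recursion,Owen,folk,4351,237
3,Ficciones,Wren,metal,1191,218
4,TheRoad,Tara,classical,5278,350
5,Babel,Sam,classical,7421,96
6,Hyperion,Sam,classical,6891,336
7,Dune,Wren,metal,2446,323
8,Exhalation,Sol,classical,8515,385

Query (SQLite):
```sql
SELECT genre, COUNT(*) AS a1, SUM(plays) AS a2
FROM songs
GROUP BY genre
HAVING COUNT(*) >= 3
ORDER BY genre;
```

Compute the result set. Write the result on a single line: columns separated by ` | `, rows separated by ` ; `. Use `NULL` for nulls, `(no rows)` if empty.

Group songs by genre.
Per group compute: COUNT(*), SUM(plays).
HAVING: drop groups with fewer than 3 rows.
  classical: ids {1, 4, 5, 6, 8} → COUNT(*)=5, SUM(plays)=36041
  folk: ids {2} → COUNT(*)=1, SUM(plays)=4351
  metal: ids {3, 7} → COUNT(*)=2, SUM(plays)=3637

classical | 5 | 36041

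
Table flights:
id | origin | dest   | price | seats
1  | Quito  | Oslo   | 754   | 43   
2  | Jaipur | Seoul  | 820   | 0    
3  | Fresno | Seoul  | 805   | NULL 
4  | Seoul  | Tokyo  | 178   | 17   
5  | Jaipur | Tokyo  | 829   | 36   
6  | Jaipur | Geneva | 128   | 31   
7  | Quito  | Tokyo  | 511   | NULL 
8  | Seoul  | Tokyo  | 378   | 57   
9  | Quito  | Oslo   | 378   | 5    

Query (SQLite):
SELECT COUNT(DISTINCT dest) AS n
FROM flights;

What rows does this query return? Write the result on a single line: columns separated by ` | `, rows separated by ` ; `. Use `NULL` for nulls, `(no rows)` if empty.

4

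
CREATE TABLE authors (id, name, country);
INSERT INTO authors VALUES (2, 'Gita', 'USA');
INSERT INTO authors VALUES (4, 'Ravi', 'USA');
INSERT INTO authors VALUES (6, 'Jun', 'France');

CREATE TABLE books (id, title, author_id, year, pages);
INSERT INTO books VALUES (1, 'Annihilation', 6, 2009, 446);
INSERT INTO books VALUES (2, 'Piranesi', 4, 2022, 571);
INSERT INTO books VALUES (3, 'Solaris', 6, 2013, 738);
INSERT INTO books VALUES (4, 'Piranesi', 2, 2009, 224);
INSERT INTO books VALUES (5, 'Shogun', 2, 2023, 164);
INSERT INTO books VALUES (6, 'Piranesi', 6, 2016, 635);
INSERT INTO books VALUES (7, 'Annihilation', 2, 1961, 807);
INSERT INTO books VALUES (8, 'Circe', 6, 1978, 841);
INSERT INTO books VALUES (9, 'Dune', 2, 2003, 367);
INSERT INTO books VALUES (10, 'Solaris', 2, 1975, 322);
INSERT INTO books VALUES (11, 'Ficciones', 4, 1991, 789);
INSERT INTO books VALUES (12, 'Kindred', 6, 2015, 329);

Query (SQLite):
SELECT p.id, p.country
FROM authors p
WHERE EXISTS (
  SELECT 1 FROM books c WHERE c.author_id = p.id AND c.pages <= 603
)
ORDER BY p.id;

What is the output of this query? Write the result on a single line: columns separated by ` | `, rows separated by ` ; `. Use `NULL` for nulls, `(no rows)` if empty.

2 | USA ; 4 | USA ; 6 | France

For each authors row, check whether any books with matching author_id has pages <= 603.
Keep rows where that is true.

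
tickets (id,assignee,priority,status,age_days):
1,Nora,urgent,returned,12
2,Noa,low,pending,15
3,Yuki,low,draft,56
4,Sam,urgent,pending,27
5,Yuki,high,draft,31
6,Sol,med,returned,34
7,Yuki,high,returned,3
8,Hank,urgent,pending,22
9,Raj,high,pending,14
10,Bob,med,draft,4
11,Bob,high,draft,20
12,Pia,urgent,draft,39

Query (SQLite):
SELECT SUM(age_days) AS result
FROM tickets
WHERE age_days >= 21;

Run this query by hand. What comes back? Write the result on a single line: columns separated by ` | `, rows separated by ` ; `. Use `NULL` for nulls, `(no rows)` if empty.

209

Rows where age_days >= 21 → age_days values: [56, 27, 31, 34, 22, 39].
SUM of non-NULL values = 209.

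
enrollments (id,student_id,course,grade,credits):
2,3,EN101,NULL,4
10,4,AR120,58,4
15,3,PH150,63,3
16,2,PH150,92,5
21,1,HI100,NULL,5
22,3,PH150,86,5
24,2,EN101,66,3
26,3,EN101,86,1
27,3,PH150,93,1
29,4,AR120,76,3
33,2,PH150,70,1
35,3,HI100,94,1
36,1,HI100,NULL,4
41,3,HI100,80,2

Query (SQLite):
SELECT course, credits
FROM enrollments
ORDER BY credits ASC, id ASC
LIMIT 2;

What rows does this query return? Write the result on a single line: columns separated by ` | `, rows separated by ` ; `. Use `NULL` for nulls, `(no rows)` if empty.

EN101 | 1 ; PH150 | 1

Sort by credits asc, tiebreak id asc: (1, id=26), (1, id=27), (1, id=33), (1, id=35), (2, id=41) …. Take first 2.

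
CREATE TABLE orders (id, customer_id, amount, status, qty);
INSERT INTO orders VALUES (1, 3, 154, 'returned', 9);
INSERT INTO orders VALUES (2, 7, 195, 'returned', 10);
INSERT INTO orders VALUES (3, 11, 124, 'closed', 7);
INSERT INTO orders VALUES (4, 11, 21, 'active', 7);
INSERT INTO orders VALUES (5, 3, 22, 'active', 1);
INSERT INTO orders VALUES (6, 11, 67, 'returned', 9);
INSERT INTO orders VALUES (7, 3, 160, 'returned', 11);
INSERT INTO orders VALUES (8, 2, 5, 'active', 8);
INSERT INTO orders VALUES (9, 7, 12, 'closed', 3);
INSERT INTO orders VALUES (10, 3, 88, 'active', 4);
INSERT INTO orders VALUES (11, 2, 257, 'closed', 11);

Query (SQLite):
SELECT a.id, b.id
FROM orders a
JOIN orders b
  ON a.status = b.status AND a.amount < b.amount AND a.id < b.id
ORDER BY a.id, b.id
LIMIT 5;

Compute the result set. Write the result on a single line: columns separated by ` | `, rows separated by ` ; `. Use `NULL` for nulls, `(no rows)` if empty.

1 | 2 ; 1 | 7 ; 3 | 11 ; 4 | 5 ; 4 | 10

Pairs (a,b) with same status, a.amount < b.amount, a.id < b.id.
status groups: active:{4,5,8,10} closed:{3,9,11} returned:{1,2,6,7}
Ordered by (a.id, b.id); first 5.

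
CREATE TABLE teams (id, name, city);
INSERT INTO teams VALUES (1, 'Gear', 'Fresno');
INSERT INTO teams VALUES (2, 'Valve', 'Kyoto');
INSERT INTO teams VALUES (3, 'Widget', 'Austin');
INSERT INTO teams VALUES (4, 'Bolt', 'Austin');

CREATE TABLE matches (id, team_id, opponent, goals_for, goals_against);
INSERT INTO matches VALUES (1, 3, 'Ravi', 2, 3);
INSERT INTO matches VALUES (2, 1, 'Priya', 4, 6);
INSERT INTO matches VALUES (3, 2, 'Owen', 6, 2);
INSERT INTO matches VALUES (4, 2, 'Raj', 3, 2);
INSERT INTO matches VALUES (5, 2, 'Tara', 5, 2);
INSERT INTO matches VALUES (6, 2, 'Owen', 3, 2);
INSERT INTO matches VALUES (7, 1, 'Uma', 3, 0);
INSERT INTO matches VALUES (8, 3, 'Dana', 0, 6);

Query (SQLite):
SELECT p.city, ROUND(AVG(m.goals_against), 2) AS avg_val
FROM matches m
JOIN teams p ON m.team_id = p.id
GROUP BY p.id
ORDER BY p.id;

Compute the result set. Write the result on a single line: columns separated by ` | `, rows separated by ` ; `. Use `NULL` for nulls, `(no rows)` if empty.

Fresno | 3 ; Kyoto | 2 ; Austin | 4.5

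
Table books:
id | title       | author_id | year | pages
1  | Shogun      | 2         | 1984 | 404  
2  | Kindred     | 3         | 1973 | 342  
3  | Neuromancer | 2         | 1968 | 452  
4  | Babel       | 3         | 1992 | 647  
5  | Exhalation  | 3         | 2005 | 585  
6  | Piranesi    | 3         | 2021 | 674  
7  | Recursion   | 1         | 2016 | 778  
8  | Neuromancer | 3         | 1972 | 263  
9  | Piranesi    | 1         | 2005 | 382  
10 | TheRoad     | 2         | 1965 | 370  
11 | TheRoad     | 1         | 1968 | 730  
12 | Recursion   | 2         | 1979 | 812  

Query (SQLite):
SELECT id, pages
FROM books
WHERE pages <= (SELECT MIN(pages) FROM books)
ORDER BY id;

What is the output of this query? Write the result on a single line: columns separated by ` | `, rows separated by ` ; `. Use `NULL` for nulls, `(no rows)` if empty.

8 | 263

Scalar subquery: MIN(pages) over all books rows = 263.
Keep rows where pages <= that value.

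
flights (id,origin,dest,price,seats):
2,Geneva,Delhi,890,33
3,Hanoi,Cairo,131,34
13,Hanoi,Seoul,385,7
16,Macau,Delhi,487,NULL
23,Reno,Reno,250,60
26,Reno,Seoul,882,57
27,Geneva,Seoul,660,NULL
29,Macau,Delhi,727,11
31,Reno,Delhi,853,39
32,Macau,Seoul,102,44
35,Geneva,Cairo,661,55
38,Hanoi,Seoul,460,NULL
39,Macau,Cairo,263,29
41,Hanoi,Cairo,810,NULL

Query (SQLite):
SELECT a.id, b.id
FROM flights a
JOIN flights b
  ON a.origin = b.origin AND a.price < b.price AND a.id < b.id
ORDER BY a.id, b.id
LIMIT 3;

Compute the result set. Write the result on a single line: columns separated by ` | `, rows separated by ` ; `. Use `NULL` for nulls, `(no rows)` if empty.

3 | 13 ; 3 | 38 ; 3 | 41

Pairs (a,b) with same origin, a.price < b.price, a.id < b.id.
origin groups: Geneva:{2,27,35} Hanoi:{3,13,38,41} Macau:{16,29,32,39} Reno:{23,26,31}
Ordered by (a.id, b.id); first 3.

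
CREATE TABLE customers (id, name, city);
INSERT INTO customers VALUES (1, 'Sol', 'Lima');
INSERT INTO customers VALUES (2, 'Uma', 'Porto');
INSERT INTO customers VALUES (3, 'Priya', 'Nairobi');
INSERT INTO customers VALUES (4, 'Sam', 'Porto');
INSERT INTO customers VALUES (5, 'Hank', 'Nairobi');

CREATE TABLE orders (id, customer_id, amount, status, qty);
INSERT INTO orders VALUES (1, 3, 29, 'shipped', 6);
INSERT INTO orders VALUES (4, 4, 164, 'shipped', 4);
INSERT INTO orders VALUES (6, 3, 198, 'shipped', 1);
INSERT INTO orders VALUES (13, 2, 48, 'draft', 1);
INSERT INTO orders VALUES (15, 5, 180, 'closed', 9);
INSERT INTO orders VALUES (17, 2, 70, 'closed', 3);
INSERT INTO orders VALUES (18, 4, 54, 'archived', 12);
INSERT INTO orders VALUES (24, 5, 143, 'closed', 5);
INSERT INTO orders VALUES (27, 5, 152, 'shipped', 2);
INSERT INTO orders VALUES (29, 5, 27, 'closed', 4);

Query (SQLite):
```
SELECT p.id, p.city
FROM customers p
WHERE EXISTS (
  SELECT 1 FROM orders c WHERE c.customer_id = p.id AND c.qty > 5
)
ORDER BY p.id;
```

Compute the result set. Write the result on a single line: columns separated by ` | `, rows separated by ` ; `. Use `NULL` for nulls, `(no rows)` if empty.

For each customers row, check whether any orders with matching customer_id has qty > 5.
Keep rows where that is true.

3 | Nairobi ; 4 | Porto ; 5 | Nairobi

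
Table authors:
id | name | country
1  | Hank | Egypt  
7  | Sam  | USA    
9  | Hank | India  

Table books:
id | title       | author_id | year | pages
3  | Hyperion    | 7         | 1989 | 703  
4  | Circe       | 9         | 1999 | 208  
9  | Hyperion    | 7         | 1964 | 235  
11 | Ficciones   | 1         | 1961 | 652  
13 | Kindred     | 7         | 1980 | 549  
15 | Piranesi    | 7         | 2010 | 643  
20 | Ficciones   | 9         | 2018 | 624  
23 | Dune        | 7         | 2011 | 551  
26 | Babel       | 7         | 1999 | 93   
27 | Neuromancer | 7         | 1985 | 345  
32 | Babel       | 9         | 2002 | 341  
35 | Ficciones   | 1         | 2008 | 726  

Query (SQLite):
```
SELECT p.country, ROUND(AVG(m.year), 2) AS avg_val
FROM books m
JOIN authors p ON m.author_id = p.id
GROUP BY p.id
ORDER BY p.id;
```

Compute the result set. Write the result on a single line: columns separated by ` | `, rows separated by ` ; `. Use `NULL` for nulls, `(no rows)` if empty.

Egypt | 1984.5 ; USA | 1991.14 ; India | 2006.33

Join each books row to its authors via author_id.
Group joined rows by authors.id; compute ROUND(AVG(m.year), 2) per group.
  1: ids {11, 35} → ROUND(AVG(m.year), 2)=1984.5
  7: ids {3, 9, 13, 15, 23, 26, 27} → ROUND(AVG(m.year), 2)=1991.14
  9: ids {4, 20, 32} → ROUND(AVG(m.year), 2)=2006.33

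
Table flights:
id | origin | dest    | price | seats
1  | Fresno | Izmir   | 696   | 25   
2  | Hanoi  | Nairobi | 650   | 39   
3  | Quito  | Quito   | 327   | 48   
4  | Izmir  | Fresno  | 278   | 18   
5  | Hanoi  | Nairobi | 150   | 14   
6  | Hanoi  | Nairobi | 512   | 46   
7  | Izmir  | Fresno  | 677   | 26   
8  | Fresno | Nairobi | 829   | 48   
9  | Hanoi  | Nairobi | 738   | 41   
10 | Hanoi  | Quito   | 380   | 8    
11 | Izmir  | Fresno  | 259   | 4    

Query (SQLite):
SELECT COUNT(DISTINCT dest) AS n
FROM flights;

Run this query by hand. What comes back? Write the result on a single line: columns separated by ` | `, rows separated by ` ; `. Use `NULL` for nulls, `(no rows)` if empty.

4

Count distinct non-NULL dest values.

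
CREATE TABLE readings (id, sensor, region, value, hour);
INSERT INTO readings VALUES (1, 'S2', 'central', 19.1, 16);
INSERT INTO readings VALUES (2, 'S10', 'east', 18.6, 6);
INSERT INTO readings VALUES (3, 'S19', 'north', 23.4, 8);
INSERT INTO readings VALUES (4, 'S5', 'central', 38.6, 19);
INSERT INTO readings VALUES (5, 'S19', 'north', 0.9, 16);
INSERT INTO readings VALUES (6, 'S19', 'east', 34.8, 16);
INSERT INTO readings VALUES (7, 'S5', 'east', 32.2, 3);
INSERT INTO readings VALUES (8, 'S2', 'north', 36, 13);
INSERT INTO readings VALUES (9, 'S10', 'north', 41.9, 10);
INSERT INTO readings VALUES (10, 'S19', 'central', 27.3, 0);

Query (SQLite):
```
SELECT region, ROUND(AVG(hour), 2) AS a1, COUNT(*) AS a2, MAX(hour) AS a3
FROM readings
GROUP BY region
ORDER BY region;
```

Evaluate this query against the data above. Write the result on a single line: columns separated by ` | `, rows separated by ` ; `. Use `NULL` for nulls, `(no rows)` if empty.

central | 11.67 | 3 | 19 ; east | 8.33 | 3 | 16 ; north | 11.75 | 4 | 16

Group readings by region.
Per group compute: ROUND(AVG(hour), 2), COUNT(*), MAX(hour).
  central: ids {1, 4, 10} → ROUND(AVG(hour), 2)=11.67, COUNT(*)=3, MAX(hour)=19
  east: ids {2, 6, 7} → ROUND(AVG(hour), 2)=8.33, COUNT(*)=3, MAX(hour)=16
  north: ids {3, 5, 8, 9} → ROUND(AVG(hour), 2)=11.75, COUNT(*)=4, MAX(hour)=16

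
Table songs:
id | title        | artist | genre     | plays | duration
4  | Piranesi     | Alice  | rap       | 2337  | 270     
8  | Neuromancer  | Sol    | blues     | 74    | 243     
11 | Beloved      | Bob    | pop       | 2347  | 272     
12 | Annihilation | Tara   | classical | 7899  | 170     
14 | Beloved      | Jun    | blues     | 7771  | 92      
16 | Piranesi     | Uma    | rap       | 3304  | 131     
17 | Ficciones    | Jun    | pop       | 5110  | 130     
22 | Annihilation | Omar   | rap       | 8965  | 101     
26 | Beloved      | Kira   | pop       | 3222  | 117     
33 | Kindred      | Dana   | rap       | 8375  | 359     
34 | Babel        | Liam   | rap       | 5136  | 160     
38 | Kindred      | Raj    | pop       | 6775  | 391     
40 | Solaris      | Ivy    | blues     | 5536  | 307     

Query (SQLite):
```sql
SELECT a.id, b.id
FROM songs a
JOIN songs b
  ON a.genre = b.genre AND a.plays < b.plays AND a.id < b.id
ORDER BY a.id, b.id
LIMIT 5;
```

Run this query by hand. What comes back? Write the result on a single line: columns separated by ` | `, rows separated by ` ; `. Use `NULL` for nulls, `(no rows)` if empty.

Pairs (a,b) with same genre, a.plays < b.plays, a.id < b.id.
genre groups: blues:{8,14,40} classical:{12} pop:{11,17,26,38} rap:{4,16,22,33,34}
Ordered by (a.id, b.id); first 5.

4 | 16 ; 4 | 22 ; 4 | 33 ; 4 | 34 ; 8 | 14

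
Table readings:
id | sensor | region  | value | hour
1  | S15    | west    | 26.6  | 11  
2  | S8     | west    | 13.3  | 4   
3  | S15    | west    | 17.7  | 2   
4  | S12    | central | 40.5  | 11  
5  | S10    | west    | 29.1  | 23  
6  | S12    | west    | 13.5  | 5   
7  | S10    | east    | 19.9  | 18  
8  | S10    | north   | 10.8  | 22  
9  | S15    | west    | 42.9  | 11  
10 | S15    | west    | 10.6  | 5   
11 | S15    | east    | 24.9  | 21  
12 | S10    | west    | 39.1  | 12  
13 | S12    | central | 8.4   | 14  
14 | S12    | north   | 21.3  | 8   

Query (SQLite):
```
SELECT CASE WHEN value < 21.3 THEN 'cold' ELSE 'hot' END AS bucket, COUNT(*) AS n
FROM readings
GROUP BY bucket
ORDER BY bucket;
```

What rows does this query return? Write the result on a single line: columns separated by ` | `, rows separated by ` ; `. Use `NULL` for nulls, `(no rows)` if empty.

Bucket rows by value < 21.3 → 'cold' else 'hot'; count each bucket.

cold | 7 ; hot | 7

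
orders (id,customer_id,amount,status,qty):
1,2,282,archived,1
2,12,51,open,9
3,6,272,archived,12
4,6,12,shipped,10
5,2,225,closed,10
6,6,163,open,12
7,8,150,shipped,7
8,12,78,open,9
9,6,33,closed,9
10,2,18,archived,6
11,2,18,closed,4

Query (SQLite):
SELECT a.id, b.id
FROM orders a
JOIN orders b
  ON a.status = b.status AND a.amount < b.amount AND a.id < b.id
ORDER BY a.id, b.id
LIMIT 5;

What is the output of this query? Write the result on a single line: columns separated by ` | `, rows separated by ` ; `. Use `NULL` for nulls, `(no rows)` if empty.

Pairs (a,b) with same status, a.amount < b.amount, a.id < b.id.
status groups: archived:{1,3,10} closed:{5,9,11} open:{2,6,8} shipped:{4,7}
Ordered by (a.id, b.id); first 5.

2 | 6 ; 2 | 8 ; 4 | 7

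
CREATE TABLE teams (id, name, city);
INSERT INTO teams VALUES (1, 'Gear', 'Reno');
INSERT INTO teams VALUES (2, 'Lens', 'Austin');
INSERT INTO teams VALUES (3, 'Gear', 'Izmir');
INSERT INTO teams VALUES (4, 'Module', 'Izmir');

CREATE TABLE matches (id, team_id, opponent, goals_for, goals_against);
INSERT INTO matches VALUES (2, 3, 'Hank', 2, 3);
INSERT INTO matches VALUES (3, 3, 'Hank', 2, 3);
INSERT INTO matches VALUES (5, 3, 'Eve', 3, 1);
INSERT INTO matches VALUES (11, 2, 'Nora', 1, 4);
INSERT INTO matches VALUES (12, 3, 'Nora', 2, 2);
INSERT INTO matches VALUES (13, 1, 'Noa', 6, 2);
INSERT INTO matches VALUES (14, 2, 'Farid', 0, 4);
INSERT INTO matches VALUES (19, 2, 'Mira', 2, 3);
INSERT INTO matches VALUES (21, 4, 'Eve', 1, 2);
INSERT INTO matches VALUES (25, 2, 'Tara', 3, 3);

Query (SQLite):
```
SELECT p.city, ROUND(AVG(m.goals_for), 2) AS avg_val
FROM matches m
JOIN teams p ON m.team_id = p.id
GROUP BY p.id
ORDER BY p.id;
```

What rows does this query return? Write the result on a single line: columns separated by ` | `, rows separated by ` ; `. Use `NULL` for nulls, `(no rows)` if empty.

Reno | 6 ; Austin | 1.5 ; Izmir | 2.25 ; Izmir | 1

Join each matches row to its teams via team_id.
Group joined rows by teams.id; compute ROUND(AVG(m.goals_for), 2) per group.
  1: ids {13} → ROUND(AVG(m.goals_for), 2)=6
  2: ids {11, 14, 19, 25} → ROUND(AVG(m.goals_for), 2)=1.5
  3: ids {2, 3, 5, 12} → ROUND(AVG(m.goals_for), 2)=2.25
  4: ids {21} → ROUND(AVG(m.goals_for), 2)=1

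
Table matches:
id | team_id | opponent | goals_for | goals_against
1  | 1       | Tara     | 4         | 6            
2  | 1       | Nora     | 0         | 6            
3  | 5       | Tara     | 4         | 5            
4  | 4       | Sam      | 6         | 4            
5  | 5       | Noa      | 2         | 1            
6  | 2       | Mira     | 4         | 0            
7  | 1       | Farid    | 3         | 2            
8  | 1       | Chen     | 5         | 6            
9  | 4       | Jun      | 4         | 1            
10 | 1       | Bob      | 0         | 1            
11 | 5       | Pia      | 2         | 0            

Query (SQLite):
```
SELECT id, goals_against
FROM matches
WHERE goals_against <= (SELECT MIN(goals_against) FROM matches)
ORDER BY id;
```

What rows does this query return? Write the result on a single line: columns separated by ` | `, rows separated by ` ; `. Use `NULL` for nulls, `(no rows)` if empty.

Scalar subquery: MIN(goals_against) over all matches rows = 0.
Keep rows where goals_against <= that value.

6 | 0 ; 11 | 0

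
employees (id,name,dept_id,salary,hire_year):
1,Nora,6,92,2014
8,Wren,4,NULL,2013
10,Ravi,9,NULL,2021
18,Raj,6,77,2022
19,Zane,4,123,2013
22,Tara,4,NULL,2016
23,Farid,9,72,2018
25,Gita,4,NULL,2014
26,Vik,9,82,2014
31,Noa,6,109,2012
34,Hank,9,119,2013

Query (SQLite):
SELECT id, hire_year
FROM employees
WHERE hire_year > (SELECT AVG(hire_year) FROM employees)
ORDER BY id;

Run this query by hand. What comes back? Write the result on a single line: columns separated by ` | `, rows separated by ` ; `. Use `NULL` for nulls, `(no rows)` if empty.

10 | 2021 ; 18 | 2022 ; 22 | 2016 ; 23 | 2018

Scalar subquery: AVG(hire_year) over all employees rows = 2015.454545 (≈; comparison uses full precision).
Keep rows where hire_year > that value.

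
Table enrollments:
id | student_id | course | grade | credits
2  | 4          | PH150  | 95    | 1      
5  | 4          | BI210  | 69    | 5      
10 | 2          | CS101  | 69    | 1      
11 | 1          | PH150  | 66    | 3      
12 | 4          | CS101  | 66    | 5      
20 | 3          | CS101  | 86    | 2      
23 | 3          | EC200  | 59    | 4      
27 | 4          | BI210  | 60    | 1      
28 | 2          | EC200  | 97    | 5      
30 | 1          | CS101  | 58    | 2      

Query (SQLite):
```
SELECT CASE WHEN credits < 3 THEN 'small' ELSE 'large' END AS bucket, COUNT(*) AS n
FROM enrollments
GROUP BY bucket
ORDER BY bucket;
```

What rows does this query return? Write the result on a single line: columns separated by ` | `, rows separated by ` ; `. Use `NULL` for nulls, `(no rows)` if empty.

Bucket rows by credits < 3 → 'small' else 'large'; count each bucket.

large | 5 ; small | 5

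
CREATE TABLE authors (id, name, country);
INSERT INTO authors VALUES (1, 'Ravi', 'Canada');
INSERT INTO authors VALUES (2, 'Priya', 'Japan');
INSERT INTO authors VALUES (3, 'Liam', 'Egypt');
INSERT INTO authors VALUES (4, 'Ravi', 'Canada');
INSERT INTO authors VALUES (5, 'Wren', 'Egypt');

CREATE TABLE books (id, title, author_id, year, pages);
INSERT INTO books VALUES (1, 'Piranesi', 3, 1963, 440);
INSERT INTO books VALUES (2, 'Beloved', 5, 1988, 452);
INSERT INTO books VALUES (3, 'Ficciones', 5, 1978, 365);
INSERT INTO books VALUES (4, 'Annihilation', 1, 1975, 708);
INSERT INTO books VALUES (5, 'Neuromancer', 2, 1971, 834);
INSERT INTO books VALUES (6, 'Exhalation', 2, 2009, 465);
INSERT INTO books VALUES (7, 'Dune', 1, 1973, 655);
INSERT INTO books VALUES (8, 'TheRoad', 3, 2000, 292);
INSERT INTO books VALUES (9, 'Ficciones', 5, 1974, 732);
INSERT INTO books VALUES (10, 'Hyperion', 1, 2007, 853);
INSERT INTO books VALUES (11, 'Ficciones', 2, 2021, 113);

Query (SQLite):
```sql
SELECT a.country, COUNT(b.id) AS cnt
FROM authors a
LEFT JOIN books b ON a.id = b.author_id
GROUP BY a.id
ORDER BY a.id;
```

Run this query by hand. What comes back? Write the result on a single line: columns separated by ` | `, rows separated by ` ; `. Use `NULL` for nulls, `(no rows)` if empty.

LEFT JOIN keeps every authors row; unmatched ones get NULL for books columns.
Group by authors.id and compute COUNT(b.id). COUNT(col) of an all-NULL group is 0.
  1: ids {4, 7, 10} → COUNT(b.id)=3
  2: ids {5, 6, 11} → COUNT(b.id)=3
  3: ids {1, 8} → COUNT(b.id)=2
  4: ids {—} → COUNT(b.id)=0
  5: ids {2, 3, 9} → COUNT(b.id)=3

Canada | 3 ; Japan | 3 ; Egypt | 2 ; Canada | 0 ; Egypt | 3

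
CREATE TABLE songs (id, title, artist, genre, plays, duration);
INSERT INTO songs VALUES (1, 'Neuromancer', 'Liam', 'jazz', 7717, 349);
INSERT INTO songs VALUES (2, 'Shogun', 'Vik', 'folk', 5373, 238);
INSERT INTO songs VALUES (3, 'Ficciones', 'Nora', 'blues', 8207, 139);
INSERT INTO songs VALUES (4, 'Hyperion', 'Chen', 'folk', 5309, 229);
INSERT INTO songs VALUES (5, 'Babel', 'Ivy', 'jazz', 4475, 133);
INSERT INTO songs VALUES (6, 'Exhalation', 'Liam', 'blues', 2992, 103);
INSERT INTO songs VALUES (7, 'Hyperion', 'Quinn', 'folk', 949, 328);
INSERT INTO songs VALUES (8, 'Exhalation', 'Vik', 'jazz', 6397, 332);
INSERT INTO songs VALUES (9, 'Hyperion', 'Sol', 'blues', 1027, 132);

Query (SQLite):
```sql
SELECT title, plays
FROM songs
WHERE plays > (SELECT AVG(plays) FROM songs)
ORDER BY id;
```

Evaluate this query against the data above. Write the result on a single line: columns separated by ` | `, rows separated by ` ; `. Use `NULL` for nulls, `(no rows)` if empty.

Scalar subquery: AVG(plays) over all songs rows = 4716.222222 (≈; comparison uses full precision).
Keep rows where plays > that value.

Neuromancer | 7717 ; Shogun | 5373 ; Ficciones | 8207 ; Hyperion | 5309 ; Exhalation | 6397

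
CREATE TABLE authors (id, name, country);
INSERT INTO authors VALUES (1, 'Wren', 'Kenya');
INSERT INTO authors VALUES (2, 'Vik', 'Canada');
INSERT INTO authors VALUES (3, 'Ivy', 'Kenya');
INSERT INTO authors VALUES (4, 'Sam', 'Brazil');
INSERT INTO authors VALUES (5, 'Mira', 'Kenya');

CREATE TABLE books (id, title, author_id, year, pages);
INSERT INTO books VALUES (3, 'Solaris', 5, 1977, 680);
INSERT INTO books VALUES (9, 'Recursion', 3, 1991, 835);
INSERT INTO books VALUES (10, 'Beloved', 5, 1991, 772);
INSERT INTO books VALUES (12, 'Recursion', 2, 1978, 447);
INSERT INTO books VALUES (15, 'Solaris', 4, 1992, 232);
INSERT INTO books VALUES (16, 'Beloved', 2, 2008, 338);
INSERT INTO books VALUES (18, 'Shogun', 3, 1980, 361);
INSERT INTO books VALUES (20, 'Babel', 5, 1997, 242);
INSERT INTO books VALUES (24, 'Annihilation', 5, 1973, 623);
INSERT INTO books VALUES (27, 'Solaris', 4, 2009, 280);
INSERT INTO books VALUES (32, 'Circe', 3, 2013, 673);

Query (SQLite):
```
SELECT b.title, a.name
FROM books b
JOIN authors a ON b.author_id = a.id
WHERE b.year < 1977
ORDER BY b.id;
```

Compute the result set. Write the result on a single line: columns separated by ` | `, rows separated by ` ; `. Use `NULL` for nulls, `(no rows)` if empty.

Annihilation | Mira

Each books row matches the authors row where author_id = authors.id.
Then keep rows with b.year < 1977.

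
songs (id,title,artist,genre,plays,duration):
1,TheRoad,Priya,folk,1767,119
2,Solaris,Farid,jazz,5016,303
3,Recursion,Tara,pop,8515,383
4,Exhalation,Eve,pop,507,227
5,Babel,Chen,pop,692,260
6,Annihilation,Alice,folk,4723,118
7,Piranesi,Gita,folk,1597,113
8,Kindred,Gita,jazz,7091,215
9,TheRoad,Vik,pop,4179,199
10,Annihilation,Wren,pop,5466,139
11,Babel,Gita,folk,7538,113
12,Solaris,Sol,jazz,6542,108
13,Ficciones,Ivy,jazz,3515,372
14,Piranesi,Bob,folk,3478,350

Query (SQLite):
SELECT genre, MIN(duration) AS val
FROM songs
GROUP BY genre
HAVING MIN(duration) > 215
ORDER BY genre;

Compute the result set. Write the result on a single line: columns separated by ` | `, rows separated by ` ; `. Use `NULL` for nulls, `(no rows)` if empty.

(no rows)

Partition songs by genre; compute MIN(duration) within each group.
HAVING: keep groups where MIN(duration) > 215.
  folk: ids {1, 6, 7, 11, 14} → MIN(duration)=113
  jazz: ids {2, 8, 12, 13} → MIN(duration)=108
  pop: ids {3, 4, 5, 9, 10} → MIN(duration)=139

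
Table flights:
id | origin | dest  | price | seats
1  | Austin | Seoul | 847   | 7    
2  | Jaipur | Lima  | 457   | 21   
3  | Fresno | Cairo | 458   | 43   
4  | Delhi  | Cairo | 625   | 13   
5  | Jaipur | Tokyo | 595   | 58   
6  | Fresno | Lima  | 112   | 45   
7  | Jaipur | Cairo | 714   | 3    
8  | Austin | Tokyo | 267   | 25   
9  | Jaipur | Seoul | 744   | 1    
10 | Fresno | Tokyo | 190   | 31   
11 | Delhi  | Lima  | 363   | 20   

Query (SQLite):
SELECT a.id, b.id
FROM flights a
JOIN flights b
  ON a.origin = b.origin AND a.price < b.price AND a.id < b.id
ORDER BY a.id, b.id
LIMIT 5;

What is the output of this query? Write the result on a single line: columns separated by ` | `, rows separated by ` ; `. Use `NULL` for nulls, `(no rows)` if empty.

2 | 5 ; 2 | 7 ; 2 | 9 ; 5 | 7 ; 5 | 9

Pairs (a,b) with same origin, a.price < b.price, a.id < b.id.
origin groups: Austin:{1,8} Delhi:{4,11} Fresno:{3,6,10} Jaipur:{2,5,7,9}
Ordered by (a.id, b.id); first 5.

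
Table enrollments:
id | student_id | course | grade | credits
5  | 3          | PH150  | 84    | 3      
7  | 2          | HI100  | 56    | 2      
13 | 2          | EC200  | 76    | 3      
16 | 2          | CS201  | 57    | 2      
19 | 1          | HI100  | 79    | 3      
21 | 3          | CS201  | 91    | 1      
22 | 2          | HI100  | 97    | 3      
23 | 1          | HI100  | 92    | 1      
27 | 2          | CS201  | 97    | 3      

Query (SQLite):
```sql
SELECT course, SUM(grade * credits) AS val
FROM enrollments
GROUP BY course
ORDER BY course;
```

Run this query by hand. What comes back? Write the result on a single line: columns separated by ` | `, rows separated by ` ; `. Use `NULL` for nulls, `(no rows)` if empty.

For each row compute grade * credits.
Group by course; take SUM of the expression per group.
  CS201: ids {16, 21, 27} → SUM(grade * credits)=496
  EC200: ids {13} → SUM(grade * credits)=228
  HI100: ids {7, 19, 22, 23} → SUM(grade * credits)=732
  PH150: ids {5} → SUM(grade * credits)=252

CS201 | 496 ; EC200 | 228 ; HI100 | 732 ; PH150 | 252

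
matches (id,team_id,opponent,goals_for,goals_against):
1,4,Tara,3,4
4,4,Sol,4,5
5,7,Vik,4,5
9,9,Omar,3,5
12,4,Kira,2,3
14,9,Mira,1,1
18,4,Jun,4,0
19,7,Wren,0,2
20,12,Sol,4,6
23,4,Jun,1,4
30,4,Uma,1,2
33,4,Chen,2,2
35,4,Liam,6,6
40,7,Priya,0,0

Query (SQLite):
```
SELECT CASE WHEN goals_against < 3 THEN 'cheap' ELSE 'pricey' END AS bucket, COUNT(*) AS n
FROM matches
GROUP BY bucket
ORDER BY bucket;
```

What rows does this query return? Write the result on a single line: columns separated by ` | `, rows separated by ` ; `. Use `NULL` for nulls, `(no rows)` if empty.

Bucket rows by goals_against < 3 → 'cheap' else 'pricey'; count each bucket.

cheap | 6 ; pricey | 8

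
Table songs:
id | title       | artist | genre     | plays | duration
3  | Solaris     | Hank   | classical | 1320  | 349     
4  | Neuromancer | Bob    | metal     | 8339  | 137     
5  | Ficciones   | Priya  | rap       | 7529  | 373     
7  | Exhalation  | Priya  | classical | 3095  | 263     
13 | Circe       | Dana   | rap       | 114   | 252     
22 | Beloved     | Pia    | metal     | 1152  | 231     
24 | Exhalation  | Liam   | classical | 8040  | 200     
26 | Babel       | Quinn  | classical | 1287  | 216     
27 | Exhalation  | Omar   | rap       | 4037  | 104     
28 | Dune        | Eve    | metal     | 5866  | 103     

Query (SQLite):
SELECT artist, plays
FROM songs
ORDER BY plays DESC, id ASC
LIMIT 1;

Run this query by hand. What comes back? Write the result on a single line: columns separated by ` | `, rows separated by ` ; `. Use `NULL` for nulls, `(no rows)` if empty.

Sort by plays desc, tiebreak id asc: (8339, id=4), (8040, id=24), (7529, id=5), (5866, id=28) …. Take first 1.

Bob | 8339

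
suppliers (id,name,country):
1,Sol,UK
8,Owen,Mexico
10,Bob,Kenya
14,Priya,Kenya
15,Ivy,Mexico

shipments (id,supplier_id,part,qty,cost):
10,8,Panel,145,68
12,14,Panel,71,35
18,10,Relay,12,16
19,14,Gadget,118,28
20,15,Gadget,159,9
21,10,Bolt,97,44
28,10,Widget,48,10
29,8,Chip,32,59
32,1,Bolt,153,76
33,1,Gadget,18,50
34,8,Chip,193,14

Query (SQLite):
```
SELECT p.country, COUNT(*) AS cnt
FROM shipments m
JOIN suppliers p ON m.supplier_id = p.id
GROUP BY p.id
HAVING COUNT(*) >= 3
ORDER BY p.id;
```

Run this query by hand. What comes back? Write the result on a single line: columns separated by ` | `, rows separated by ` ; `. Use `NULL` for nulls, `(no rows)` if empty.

Mexico | 3 ; Kenya | 3

Join each shipments row to its suppliers via supplier_id.
Group joined rows by suppliers.id; compute COUNT(*) per group.
HAVING: keep groups with count ≥ 3.
  1: ids {32, 33} → COUNT(*)=2
  8: ids {10, 29, 34} → COUNT(*)=3
  10: ids {18, 21, 28} → COUNT(*)=3
  14: ids {12, 19} → COUNT(*)=2
  15: ids {20} → COUNT(*)=1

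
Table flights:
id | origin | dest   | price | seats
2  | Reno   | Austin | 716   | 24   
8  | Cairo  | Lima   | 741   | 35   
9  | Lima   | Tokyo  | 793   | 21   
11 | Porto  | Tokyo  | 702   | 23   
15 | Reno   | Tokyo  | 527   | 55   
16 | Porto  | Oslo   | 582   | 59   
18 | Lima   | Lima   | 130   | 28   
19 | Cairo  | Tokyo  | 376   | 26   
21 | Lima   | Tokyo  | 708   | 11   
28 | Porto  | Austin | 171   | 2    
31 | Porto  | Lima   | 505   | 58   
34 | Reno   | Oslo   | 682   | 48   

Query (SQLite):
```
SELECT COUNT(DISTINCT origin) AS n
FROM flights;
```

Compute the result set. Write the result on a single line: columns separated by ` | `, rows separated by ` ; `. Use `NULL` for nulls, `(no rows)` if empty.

4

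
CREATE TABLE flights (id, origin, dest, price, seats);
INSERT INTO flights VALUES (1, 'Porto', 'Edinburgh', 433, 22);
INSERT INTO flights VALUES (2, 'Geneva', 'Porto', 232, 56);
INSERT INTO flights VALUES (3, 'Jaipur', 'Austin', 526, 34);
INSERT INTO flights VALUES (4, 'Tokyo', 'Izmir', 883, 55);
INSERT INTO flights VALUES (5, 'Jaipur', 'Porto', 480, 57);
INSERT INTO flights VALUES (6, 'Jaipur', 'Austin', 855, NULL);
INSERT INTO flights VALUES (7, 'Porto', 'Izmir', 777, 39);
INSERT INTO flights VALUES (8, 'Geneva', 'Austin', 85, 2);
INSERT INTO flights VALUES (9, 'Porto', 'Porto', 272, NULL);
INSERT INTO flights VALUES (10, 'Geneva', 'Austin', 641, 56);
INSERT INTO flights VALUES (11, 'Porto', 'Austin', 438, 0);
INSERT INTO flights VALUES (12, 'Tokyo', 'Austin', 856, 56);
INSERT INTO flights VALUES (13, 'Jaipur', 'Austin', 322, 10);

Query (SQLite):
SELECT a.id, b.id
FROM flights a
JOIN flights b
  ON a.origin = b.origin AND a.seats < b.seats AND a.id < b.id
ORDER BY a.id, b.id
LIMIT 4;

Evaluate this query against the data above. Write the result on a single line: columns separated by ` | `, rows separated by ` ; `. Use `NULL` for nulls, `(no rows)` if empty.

1 | 7 ; 3 | 5 ; 4 | 12 ; 8 | 10

Pairs (a,b) with same origin, a.seats < b.seats, a.id < b.id.
origin groups: Geneva:{2,8,10} Jaipur:{3,5,6,13} Porto:{1,7,9,11} Tokyo:{4,12}
Ordered by (a.id, b.id); first 4.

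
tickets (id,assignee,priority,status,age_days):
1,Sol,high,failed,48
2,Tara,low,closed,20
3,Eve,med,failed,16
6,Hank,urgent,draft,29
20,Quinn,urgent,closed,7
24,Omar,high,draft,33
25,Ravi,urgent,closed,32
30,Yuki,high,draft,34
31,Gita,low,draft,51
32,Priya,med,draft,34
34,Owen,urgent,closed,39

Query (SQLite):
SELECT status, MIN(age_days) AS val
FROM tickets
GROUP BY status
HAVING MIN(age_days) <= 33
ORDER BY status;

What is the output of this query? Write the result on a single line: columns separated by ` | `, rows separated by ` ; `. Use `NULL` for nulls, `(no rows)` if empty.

closed | 7 ; draft | 29 ; failed | 16

Partition tickets by status; compute MIN(age_days) within each group.
HAVING: keep groups where MIN(age_days) <= 33.
  closed: ids {2, 20, 25, 34} → MIN(age_days)=7
  draft: ids {6, 24, 30, 31, 32} → MIN(age_days)=29
  failed: ids {1, 3} → MIN(age_days)=16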